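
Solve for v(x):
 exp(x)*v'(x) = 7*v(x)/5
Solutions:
 v(x) = C1*exp(-7*exp(-x)/5)


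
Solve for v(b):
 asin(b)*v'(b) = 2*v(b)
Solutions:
 v(b) = C1*exp(2*Integral(1/asin(b), b))


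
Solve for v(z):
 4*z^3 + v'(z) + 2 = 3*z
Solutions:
 v(z) = C1 - z^4 + 3*z^2/2 - 2*z


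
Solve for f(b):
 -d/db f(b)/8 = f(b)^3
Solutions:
 f(b) = -sqrt(2)*sqrt(-1/(C1 - 8*b))/2
 f(b) = sqrt(2)*sqrt(-1/(C1 - 8*b))/2


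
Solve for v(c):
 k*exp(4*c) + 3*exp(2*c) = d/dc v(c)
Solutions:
 v(c) = C1 + k*exp(4*c)/4 + 3*exp(2*c)/2


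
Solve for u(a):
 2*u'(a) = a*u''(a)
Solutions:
 u(a) = C1 + C2*a^3


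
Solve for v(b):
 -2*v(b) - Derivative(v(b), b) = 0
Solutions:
 v(b) = C1*exp(-2*b)


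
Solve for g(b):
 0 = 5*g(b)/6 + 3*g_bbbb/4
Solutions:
 g(b) = (C1*sin(2^(3/4)*sqrt(3)*5^(1/4)*b/6) + C2*cos(2^(3/4)*sqrt(3)*5^(1/4)*b/6))*exp(-2^(3/4)*sqrt(3)*5^(1/4)*b/6) + (C3*sin(2^(3/4)*sqrt(3)*5^(1/4)*b/6) + C4*cos(2^(3/4)*sqrt(3)*5^(1/4)*b/6))*exp(2^(3/4)*sqrt(3)*5^(1/4)*b/6)


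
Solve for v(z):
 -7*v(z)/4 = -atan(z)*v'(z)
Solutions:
 v(z) = C1*exp(7*Integral(1/atan(z), z)/4)


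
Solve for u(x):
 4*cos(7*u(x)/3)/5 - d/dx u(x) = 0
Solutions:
 -4*x/5 - 3*log(sin(7*u(x)/3) - 1)/14 + 3*log(sin(7*u(x)/3) + 1)/14 = C1


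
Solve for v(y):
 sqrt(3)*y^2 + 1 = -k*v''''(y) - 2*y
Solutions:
 v(y) = C1 + C2*y + C3*y^2 + C4*y^3 - sqrt(3)*y^6/(360*k) - y^5/(60*k) - y^4/(24*k)


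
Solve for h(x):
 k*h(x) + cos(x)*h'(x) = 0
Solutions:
 h(x) = C1*exp(k*(log(sin(x) - 1) - log(sin(x) + 1))/2)


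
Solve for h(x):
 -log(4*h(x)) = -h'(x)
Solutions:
 -Integral(1/(log(_y) + 2*log(2)), (_y, h(x))) = C1 - x


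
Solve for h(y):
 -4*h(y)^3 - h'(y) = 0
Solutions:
 h(y) = -sqrt(2)*sqrt(-1/(C1 - 4*y))/2
 h(y) = sqrt(2)*sqrt(-1/(C1 - 4*y))/2


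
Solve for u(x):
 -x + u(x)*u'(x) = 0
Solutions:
 u(x) = -sqrt(C1 + x^2)
 u(x) = sqrt(C1 + x^2)


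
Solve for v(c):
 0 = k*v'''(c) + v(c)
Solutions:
 v(c) = C1*exp(c*(-1/k)^(1/3)) + C2*exp(c*(-1/k)^(1/3)*(-1 + sqrt(3)*I)/2) + C3*exp(-c*(-1/k)^(1/3)*(1 + sqrt(3)*I)/2)


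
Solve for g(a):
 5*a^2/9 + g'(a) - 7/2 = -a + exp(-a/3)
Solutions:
 g(a) = C1 - 5*a^3/27 - a^2/2 + 7*a/2 - 3*exp(-a/3)


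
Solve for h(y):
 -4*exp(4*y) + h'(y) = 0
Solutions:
 h(y) = C1 + exp(4*y)


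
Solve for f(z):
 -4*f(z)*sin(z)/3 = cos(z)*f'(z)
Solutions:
 f(z) = C1*cos(z)^(4/3)


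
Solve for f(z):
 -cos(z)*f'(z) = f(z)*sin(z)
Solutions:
 f(z) = C1*cos(z)


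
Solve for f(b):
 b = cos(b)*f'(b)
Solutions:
 f(b) = C1 + Integral(b/cos(b), b)


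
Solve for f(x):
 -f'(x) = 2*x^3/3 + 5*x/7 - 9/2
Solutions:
 f(x) = C1 - x^4/6 - 5*x^2/14 + 9*x/2


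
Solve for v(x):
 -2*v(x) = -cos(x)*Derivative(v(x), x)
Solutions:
 v(x) = C1*(sin(x) + 1)/(sin(x) - 1)


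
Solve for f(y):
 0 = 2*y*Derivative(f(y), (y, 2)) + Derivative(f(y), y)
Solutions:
 f(y) = C1 + C2*sqrt(y)


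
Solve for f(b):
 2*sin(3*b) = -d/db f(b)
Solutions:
 f(b) = C1 + 2*cos(3*b)/3


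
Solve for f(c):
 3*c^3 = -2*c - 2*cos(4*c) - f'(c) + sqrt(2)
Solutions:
 f(c) = C1 - 3*c^4/4 - c^2 + sqrt(2)*c - sin(4*c)/2


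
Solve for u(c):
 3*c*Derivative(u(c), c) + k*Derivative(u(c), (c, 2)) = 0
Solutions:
 u(c) = C1 + C2*sqrt(k)*erf(sqrt(6)*c*sqrt(1/k)/2)


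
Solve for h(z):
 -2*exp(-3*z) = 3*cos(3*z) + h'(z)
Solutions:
 h(z) = C1 - sin(3*z) + 2*exp(-3*z)/3


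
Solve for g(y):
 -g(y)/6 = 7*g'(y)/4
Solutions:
 g(y) = C1*exp(-2*y/21)


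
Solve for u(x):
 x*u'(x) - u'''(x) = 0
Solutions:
 u(x) = C1 + Integral(C2*airyai(x) + C3*airybi(x), x)


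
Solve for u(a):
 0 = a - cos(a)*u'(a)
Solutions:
 u(a) = C1 + Integral(a/cos(a), a)


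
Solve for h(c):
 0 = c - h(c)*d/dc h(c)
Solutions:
 h(c) = -sqrt(C1 + c^2)
 h(c) = sqrt(C1 + c^2)


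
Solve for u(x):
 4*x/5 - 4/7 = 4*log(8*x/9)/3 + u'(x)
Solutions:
 u(x) = C1 + 2*x^2/5 - 4*x*log(x)/3 - 4*x*log(2) + 16*x/21 + 8*x*log(3)/3


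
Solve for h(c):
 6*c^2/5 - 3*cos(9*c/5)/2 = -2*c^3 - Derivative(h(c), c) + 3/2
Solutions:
 h(c) = C1 - c^4/2 - 2*c^3/5 + 3*c/2 + 5*sin(9*c/5)/6


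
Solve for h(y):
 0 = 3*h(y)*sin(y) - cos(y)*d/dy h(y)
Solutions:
 h(y) = C1/cos(y)^3


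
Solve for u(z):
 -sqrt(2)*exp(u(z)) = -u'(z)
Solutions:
 u(z) = log(-1/(C1 + sqrt(2)*z))


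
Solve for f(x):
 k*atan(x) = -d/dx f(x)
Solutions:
 f(x) = C1 - k*(x*atan(x) - log(x^2 + 1)/2)


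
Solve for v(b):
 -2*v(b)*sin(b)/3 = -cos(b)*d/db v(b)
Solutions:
 v(b) = C1/cos(b)^(2/3)


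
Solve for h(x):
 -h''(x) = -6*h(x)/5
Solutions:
 h(x) = C1*exp(-sqrt(30)*x/5) + C2*exp(sqrt(30)*x/5)


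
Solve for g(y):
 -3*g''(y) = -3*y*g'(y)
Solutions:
 g(y) = C1 + C2*erfi(sqrt(2)*y/2)


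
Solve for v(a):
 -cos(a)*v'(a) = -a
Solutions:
 v(a) = C1 + Integral(a/cos(a), a)


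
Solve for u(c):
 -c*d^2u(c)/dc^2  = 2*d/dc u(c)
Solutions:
 u(c) = C1 + C2/c


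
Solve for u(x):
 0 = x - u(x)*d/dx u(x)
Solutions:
 u(x) = -sqrt(C1 + x^2)
 u(x) = sqrt(C1 + x^2)


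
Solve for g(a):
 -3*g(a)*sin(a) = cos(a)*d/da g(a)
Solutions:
 g(a) = C1*cos(a)^3


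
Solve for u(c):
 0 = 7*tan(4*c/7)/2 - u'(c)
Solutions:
 u(c) = C1 - 49*log(cos(4*c/7))/8


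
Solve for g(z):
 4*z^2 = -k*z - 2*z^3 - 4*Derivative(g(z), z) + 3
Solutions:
 g(z) = C1 - k*z^2/8 - z^4/8 - z^3/3 + 3*z/4


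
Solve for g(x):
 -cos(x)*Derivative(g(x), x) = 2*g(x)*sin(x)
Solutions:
 g(x) = C1*cos(x)^2


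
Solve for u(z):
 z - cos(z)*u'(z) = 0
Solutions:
 u(z) = C1 + Integral(z/cos(z), z)


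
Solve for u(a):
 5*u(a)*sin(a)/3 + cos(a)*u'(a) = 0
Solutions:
 u(a) = C1*cos(a)^(5/3)


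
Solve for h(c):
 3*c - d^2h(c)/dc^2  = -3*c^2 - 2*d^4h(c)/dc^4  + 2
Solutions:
 h(c) = C1 + C2*c + C3*exp(-sqrt(2)*c/2) + C4*exp(sqrt(2)*c/2) + c^4/4 + c^3/2 + 5*c^2


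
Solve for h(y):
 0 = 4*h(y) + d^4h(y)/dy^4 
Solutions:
 h(y) = (C1*sin(y) + C2*cos(y))*exp(-y) + (C3*sin(y) + C4*cos(y))*exp(y)


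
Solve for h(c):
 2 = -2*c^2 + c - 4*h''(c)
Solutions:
 h(c) = C1 + C2*c - c^4/24 + c^3/24 - c^2/4


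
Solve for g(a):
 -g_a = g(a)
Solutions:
 g(a) = C1*exp(-a)


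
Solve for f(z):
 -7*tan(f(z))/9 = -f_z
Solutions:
 f(z) = pi - asin(C1*exp(7*z/9))
 f(z) = asin(C1*exp(7*z/9))


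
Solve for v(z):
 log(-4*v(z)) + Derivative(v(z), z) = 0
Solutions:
 Integral(1/(log(-_y) + 2*log(2)), (_y, v(z))) = C1 - z


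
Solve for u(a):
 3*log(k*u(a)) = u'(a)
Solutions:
 li(k*u(a))/k = C1 + 3*a


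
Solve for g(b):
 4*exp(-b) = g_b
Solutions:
 g(b) = C1 - 4*exp(-b)


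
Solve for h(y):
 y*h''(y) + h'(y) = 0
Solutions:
 h(y) = C1 + C2*log(y)


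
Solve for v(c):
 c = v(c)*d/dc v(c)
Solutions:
 v(c) = -sqrt(C1 + c^2)
 v(c) = sqrt(C1 + c^2)


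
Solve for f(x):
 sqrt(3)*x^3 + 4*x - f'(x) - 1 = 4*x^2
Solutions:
 f(x) = C1 + sqrt(3)*x^4/4 - 4*x^3/3 + 2*x^2 - x


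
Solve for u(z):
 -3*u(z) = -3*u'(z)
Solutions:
 u(z) = C1*exp(z)


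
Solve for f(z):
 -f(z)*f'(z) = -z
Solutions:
 f(z) = -sqrt(C1 + z^2)
 f(z) = sqrt(C1 + z^2)


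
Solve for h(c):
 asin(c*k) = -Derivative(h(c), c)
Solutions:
 h(c) = C1 - Piecewise((c*asin(c*k) + sqrt(-c^2*k^2 + 1)/k, Ne(k, 0)), (0, True))


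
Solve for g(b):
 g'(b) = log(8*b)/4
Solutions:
 g(b) = C1 + b*log(b)/4 - b/4 + 3*b*log(2)/4


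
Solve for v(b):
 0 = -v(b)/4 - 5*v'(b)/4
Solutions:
 v(b) = C1*exp(-b/5)


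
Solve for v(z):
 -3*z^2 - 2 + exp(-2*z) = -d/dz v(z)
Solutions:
 v(z) = C1 + z^3 + 2*z + exp(-2*z)/2


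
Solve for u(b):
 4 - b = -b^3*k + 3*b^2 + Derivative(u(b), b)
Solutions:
 u(b) = C1 + b^4*k/4 - b^3 - b^2/2 + 4*b


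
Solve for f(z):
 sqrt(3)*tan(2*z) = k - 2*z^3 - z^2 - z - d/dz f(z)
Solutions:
 f(z) = C1 + k*z - z^4/2 - z^3/3 - z^2/2 + sqrt(3)*log(cos(2*z))/2


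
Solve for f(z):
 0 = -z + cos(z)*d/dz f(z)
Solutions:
 f(z) = C1 + Integral(z/cos(z), z)


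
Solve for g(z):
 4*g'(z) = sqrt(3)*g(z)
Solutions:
 g(z) = C1*exp(sqrt(3)*z/4)


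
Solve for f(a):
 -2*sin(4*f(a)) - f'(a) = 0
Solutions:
 f(a) = -acos((-C1 - exp(16*a))/(C1 - exp(16*a)))/4 + pi/2
 f(a) = acos((-C1 - exp(16*a))/(C1 - exp(16*a)))/4


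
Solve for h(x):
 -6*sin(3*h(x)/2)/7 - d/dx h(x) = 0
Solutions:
 6*x/7 + log(cos(3*h(x)/2) - 1)/3 - log(cos(3*h(x)/2) + 1)/3 = C1


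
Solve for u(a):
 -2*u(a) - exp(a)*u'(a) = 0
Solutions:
 u(a) = C1*exp(2*exp(-a))


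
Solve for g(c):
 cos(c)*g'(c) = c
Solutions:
 g(c) = C1 + Integral(c/cos(c), c)


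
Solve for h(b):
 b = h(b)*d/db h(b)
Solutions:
 h(b) = -sqrt(C1 + b^2)
 h(b) = sqrt(C1 + b^2)


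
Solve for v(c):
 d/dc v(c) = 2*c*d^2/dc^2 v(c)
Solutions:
 v(c) = C1 + C2*c^(3/2)


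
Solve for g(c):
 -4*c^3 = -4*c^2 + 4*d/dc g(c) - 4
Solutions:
 g(c) = C1 - c^4/4 + c^3/3 + c


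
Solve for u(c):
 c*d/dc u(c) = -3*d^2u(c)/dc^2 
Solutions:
 u(c) = C1 + C2*erf(sqrt(6)*c/6)


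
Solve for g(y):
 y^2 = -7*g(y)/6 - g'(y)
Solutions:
 g(y) = C1*exp(-7*y/6) - 6*y^2/7 + 72*y/49 - 432/343


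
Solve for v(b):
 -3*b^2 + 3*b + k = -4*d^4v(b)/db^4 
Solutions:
 v(b) = C1 + C2*b + C3*b^2 + C4*b^3 + b^6/480 - b^5/160 - b^4*k/96


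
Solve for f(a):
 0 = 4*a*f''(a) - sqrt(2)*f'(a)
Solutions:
 f(a) = C1 + C2*a^(sqrt(2)/4 + 1)


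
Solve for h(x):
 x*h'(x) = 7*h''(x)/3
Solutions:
 h(x) = C1 + C2*erfi(sqrt(42)*x/14)


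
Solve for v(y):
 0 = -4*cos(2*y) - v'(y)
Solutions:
 v(y) = C1 - 2*sin(2*y)


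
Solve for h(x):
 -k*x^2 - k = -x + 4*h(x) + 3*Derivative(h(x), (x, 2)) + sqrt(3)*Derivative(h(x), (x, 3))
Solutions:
 h(x) = C1*exp(x*(-2*sqrt(3) + 3^(2/3)/(12 + 7*sqrt(3))^(1/3) + 3^(1/3)*(12 + 7*sqrt(3))^(1/3))/6)*sin(3^(1/6)*x*(-3^(2/3)*(12 + 7*sqrt(3))^(1/3) + 3/(12 + 7*sqrt(3))^(1/3))/6) + C2*exp(x*(-2*sqrt(3) + 3^(2/3)/(12 + 7*sqrt(3))^(1/3) + 3^(1/3)*(12 + 7*sqrt(3))^(1/3))/6)*cos(3^(1/6)*x*(-3^(2/3)*(12 + 7*sqrt(3))^(1/3) + 3/(12 + 7*sqrt(3))^(1/3))/6) + C3*exp(-x*(3^(2/3)/(12 + 7*sqrt(3))^(1/3) + sqrt(3) + 3^(1/3)*(12 + 7*sqrt(3))^(1/3))/3) - k*x^2/4 + k/8 + x/4


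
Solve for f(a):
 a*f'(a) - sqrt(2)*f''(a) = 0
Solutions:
 f(a) = C1 + C2*erfi(2^(1/4)*a/2)


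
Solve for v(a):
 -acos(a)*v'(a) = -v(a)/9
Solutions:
 v(a) = C1*exp(Integral(1/acos(a), a)/9)


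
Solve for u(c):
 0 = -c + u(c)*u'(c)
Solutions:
 u(c) = -sqrt(C1 + c^2)
 u(c) = sqrt(C1 + c^2)


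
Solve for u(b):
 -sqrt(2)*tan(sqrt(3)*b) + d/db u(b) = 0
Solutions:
 u(b) = C1 - sqrt(6)*log(cos(sqrt(3)*b))/3


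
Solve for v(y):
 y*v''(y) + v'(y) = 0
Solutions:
 v(y) = C1 + C2*log(y)


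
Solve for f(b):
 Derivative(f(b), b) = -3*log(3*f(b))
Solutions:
 Integral(1/(log(_y) + log(3)), (_y, f(b)))/3 = C1 - b


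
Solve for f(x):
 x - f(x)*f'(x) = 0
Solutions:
 f(x) = -sqrt(C1 + x^2)
 f(x) = sqrt(C1 + x^2)


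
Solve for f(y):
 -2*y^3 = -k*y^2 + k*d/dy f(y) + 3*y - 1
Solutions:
 f(y) = C1 + y^3/3 - y^4/(2*k) - 3*y^2/(2*k) + y/k


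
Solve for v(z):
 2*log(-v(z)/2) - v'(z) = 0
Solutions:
 -Integral(1/(log(-_y) - log(2)), (_y, v(z)))/2 = C1 - z


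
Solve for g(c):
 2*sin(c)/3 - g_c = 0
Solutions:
 g(c) = C1 - 2*cos(c)/3


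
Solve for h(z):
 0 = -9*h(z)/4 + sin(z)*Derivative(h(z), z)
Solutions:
 h(z) = C1*(cos(z) - 1)^(9/8)/(cos(z) + 1)^(9/8)


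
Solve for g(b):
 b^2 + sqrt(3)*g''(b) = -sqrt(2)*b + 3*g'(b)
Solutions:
 g(b) = C1 + C2*exp(sqrt(3)*b) + b^3/9 + sqrt(3)*b^2/9 + sqrt(2)*b^2/6 + 2*b/9 + sqrt(6)*b/9


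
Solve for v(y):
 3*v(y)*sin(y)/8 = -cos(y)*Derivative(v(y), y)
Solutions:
 v(y) = C1*cos(y)^(3/8)


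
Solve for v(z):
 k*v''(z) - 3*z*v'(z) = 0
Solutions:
 v(z) = C1 + C2*erf(sqrt(6)*z*sqrt(-1/k)/2)/sqrt(-1/k)


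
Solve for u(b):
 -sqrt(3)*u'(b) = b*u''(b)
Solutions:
 u(b) = C1 + C2*b^(1 - sqrt(3))


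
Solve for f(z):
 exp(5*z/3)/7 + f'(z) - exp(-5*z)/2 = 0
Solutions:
 f(z) = C1 - 3*exp(5*z/3)/35 - exp(-5*z)/10


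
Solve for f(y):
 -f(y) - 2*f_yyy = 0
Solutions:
 f(y) = C3*exp(-2^(2/3)*y/2) + (C1*sin(2^(2/3)*sqrt(3)*y/4) + C2*cos(2^(2/3)*sqrt(3)*y/4))*exp(2^(2/3)*y/4)


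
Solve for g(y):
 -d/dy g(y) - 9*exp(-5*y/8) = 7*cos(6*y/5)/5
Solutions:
 g(y) = C1 - 7*sin(6*y/5)/6 + 72*exp(-5*y/8)/5


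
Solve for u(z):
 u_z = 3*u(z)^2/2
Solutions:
 u(z) = -2/(C1 + 3*z)


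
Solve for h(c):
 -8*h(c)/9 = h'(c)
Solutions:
 h(c) = C1*exp(-8*c/9)


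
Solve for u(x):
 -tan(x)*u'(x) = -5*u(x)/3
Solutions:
 u(x) = C1*sin(x)^(5/3)


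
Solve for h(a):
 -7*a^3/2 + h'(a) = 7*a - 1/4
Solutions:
 h(a) = C1 + 7*a^4/8 + 7*a^2/2 - a/4


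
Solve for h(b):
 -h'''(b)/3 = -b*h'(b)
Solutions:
 h(b) = C1 + Integral(C2*airyai(3^(1/3)*b) + C3*airybi(3^(1/3)*b), b)


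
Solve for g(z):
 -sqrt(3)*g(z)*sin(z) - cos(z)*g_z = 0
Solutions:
 g(z) = C1*cos(z)^(sqrt(3))


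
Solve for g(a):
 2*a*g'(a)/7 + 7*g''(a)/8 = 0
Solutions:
 g(a) = C1 + C2*erf(2*sqrt(2)*a/7)


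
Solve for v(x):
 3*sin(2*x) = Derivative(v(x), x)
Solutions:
 v(x) = C1 - 3*cos(2*x)/2


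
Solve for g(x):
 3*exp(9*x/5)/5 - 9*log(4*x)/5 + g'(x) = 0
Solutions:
 g(x) = C1 + 9*x*log(x)/5 + 9*x*(-1 + 2*log(2))/5 - exp(9*x/5)/3


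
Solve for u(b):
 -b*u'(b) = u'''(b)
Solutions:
 u(b) = C1 + Integral(C2*airyai(-b) + C3*airybi(-b), b)


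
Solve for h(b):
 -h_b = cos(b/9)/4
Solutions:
 h(b) = C1 - 9*sin(b/9)/4


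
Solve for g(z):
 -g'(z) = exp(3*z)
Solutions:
 g(z) = C1 - exp(3*z)/3


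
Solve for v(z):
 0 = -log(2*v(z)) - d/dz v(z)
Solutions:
 Integral(1/(log(_y) + log(2)), (_y, v(z))) = C1 - z


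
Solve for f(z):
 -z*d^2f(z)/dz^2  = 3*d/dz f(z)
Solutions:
 f(z) = C1 + C2/z^2


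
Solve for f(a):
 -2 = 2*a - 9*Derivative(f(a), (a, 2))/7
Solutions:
 f(a) = C1 + C2*a + 7*a^3/27 + 7*a^2/9


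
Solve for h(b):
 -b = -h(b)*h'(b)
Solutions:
 h(b) = -sqrt(C1 + b^2)
 h(b) = sqrt(C1 + b^2)


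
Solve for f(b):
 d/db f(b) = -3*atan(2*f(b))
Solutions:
 Integral(1/atan(2*_y), (_y, f(b))) = C1 - 3*b


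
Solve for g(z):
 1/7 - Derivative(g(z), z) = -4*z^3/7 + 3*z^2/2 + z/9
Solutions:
 g(z) = C1 + z^4/7 - z^3/2 - z^2/18 + z/7


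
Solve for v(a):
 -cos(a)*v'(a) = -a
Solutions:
 v(a) = C1 + Integral(a/cos(a), a)


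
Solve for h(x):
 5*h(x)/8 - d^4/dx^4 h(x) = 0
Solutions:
 h(x) = C1*exp(-10^(1/4)*x/2) + C2*exp(10^(1/4)*x/2) + C3*sin(10^(1/4)*x/2) + C4*cos(10^(1/4)*x/2)


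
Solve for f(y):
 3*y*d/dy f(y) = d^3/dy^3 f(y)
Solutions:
 f(y) = C1 + Integral(C2*airyai(3^(1/3)*y) + C3*airybi(3^(1/3)*y), y)


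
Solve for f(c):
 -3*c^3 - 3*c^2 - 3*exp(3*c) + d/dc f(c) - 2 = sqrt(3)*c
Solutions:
 f(c) = C1 + 3*c^4/4 + c^3 + sqrt(3)*c^2/2 + 2*c + exp(3*c)


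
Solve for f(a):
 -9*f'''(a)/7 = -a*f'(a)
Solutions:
 f(a) = C1 + Integral(C2*airyai(21^(1/3)*a/3) + C3*airybi(21^(1/3)*a/3), a)


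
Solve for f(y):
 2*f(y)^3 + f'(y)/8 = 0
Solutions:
 f(y) = -sqrt(2)*sqrt(-1/(C1 - 16*y))/2
 f(y) = sqrt(2)*sqrt(-1/(C1 - 16*y))/2


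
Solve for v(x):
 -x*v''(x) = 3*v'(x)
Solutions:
 v(x) = C1 + C2/x^2


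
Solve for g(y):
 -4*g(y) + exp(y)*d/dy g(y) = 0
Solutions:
 g(y) = C1*exp(-4*exp(-y))


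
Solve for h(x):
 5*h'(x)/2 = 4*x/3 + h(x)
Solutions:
 h(x) = C1*exp(2*x/5) - 4*x/3 - 10/3


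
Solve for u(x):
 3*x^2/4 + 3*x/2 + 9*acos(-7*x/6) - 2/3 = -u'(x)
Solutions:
 u(x) = C1 - x^3/4 - 3*x^2/4 - 9*x*acos(-7*x/6) + 2*x/3 - 9*sqrt(36 - 49*x^2)/7


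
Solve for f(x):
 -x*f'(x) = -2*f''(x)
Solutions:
 f(x) = C1 + C2*erfi(x/2)


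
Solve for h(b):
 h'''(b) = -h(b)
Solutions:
 h(b) = C3*exp(-b) + (C1*sin(sqrt(3)*b/2) + C2*cos(sqrt(3)*b/2))*exp(b/2)


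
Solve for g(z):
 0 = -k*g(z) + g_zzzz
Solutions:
 g(z) = C1*exp(-k^(1/4)*z) + C2*exp(k^(1/4)*z) + C3*exp(-I*k^(1/4)*z) + C4*exp(I*k^(1/4)*z)


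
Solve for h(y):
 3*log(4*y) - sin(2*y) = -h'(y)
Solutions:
 h(y) = C1 - 3*y*log(y) - 6*y*log(2) + 3*y - cos(2*y)/2


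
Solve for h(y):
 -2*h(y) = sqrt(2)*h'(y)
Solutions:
 h(y) = C1*exp(-sqrt(2)*y)


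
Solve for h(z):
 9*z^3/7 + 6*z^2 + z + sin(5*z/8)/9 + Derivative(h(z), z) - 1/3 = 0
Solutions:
 h(z) = C1 - 9*z^4/28 - 2*z^3 - z^2/2 + z/3 + 8*cos(5*z/8)/45


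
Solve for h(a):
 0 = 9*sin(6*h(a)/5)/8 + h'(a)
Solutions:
 9*a/8 + 5*log(cos(6*h(a)/5) - 1)/12 - 5*log(cos(6*h(a)/5) + 1)/12 = C1


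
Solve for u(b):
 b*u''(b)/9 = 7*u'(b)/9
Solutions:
 u(b) = C1 + C2*b^8


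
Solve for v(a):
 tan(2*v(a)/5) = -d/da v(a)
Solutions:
 v(a) = -5*asin(C1*exp(-2*a/5))/2 + 5*pi/2
 v(a) = 5*asin(C1*exp(-2*a/5))/2


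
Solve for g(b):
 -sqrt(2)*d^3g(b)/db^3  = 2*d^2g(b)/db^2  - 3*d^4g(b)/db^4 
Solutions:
 g(b) = C1 + C2*b + C3*exp(b*(sqrt(2) + sqrt(26))/6) + C4*exp(b*(-sqrt(26) + sqrt(2))/6)


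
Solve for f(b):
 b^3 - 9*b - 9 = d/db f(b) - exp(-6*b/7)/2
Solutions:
 f(b) = C1 + b^4/4 - 9*b^2/2 - 9*b - 7*exp(-6*b/7)/12


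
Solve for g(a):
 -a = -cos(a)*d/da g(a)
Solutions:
 g(a) = C1 + Integral(a/cos(a), a)


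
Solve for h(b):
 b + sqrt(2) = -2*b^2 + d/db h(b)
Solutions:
 h(b) = C1 + 2*b^3/3 + b^2/2 + sqrt(2)*b


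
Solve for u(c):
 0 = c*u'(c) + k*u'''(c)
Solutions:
 u(c) = C1 + Integral(C2*airyai(c*(-1/k)^(1/3)) + C3*airybi(c*(-1/k)^(1/3)), c)


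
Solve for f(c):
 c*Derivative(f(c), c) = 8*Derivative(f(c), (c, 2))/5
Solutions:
 f(c) = C1 + C2*erfi(sqrt(5)*c/4)


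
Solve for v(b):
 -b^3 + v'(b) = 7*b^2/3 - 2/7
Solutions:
 v(b) = C1 + b^4/4 + 7*b^3/9 - 2*b/7


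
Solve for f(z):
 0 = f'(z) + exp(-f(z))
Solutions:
 f(z) = log(C1 - z)


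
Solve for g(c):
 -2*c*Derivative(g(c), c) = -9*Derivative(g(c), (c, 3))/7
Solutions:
 g(c) = C1 + Integral(C2*airyai(42^(1/3)*c/3) + C3*airybi(42^(1/3)*c/3), c)


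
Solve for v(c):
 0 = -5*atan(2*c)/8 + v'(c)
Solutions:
 v(c) = C1 + 5*c*atan(2*c)/8 - 5*log(4*c^2 + 1)/32


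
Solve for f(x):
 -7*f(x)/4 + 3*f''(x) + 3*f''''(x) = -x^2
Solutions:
 f(x) = C1*exp(-sqrt(6)*x*sqrt(-3 + sqrt(30))/6) + C2*exp(sqrt(6)*x*sqrt(-3 + sqrt(30))/6) + C3*sin(sqrt(6)*x*sqrt(3 + sqrt(30))/6) + C4*cos(sqrt(6)*x*sqrt(3 + sqrt(30))/6) + 4*x^2/7 + 96/49


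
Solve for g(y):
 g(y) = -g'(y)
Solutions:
 g(y) = C1*exp(-y)


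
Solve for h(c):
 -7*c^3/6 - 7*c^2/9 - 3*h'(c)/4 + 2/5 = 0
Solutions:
 h(c) = C1 - 7*c^4/18 - 28*c^3/81 + 8*c/15


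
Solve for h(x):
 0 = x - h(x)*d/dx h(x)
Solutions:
 h(x) = -sqrt(C1 + x^2)
 h(x) = sqrt(C1 + x^2)


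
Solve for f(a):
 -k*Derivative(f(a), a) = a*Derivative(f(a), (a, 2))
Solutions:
 f(a) = C1 + a^(1 - re(k))*(C2*sin(log(a)*Abs(im(k))) + C3*cos(log(a)*im(k)))


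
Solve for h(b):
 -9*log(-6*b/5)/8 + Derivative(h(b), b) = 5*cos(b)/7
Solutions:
 h(b) = C1 + 9*b*log(-b)/8 - 9*b*log(5)/8 - 9*b/8 + 9*b*log(6)/8 + 5*sin(b)/7


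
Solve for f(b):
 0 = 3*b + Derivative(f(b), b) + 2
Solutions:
 f(b) = C1 - 3*b^2/2 - 2*b


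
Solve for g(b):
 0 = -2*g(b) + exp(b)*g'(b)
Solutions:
 g(b) = C1*exp(-2*exp(-b))


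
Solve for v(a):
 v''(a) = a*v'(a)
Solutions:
 v(a) = C1 + C2*erfi(sqrt(2)*a/2)


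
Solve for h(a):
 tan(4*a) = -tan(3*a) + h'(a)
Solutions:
 h(a) = C1 - log(cos(3*a))/3 - log(cos(4*a))/4


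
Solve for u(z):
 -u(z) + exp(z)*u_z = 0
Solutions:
 u(z) = C1*exp(-exp(-z))


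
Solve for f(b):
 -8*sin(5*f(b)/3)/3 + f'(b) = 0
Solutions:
 -8*b/3 + 3*log(cos(5*f(b)/3) - 1)/10 - 3*log(cos(5*f(b)/3) + 1)/10 = C1


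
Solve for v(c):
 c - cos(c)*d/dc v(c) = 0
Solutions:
 v(c) = C1 + Integral(c/cos(c), c)


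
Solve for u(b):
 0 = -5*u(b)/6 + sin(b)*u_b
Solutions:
 u(b) = C1*(cos(b) - 1)^(5/12)/(cos(b) + 1)^(5/12)


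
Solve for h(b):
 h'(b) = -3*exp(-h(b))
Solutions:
 h(b) = log(C1 - 3*b)


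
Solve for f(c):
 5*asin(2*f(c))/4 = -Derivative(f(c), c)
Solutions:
 Integral(1/asin(2*_y), (_y, f(c))) = C1 - 5*c/4


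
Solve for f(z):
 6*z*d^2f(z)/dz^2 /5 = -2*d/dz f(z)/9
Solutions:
 f(z) = C1 + C2*z^(22/27)


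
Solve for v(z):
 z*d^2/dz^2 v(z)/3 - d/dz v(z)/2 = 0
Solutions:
 v(z) = C1 + C2*z^(5/2)


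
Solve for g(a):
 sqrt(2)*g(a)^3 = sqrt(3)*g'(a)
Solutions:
 g(a) = -sqrt(6)*sqrt(-1/(C1 + sqrt(6)*a))/2
 g(a) = sqrt(6)*sqrt(-1/(C1 + sqrt(6)*a))/2


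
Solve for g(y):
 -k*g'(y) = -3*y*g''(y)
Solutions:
 g(y) = C1 + y^(re(k)/3 + 1)*(C2*sin(log(y)*Abs(im(k))/3) + C3*cos(log(y)*im(k)/3))


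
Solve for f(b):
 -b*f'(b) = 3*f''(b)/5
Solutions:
 f(b) = C1 + C2*erf(sqrt(30)*b/6)


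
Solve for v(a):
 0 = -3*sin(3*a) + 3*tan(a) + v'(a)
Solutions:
 v(a) = C1 + 3*log(cos(a)) - cos(3*a)


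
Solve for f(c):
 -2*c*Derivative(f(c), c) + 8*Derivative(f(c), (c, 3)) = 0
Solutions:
 f(c) = C1 + Integral(C2*airyai(2^(1/3)*c/2) + C3*airybi(2^(1/3)*c/2), c)


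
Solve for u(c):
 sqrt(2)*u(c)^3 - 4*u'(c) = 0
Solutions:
 u(c) = -sqrt(2)*sqrt(-1/(C1 + sqrt(2)*c))
 u(c) = sqrt(2)*sqrt(-1/(C1 + sqrt(2)*c))


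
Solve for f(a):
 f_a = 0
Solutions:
 f(a) = C1


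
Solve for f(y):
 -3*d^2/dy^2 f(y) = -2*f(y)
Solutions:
 f(y) = C1*exp(-sqrt(6)*y/3) + C2*exp(sqrt(6)*y/3)


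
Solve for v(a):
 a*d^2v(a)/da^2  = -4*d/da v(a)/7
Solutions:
 v(a) = C1 + C2*a^(3/7)


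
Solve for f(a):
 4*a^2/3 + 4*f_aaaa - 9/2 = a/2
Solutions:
 f(a) = C1 + C2*a + C3*a^2 + C4*a^3 - a^6/1080 + a^5/960 + 3*a^4/64


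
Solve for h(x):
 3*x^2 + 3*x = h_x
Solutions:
 h(x) = C1 + x^3 + 3*x^2/2


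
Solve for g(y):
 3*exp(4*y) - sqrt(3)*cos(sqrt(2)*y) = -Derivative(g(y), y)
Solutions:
 g(y) = C1 - 3*exp(4*y)/4 + sqrt(6)*sin(sqrt(2)*y)/2


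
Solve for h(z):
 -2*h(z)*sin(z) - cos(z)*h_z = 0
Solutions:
 h(z) = C1*cos(z)^2


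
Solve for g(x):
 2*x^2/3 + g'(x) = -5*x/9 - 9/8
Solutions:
 g(x) = C1 - 2*x^3/9 - 5*x^2/18 - 9*x/8


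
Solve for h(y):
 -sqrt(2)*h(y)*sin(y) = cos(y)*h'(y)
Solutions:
 h(y) = C1*cos(y)^(sqrt(2))


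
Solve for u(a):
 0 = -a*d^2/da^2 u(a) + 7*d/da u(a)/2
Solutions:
 u(a) = C1 + C2*a^(9/2)


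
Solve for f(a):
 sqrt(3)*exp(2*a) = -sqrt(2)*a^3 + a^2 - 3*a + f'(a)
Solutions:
 f(a) = C1 + sqrt(2)*a^4/4 - a^3/3 + 3*a^2/2 + sqrt(3)*exp(2*a)/2


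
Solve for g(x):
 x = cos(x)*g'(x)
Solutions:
 g(x) = C1 + Integral(x/cos(x), x)


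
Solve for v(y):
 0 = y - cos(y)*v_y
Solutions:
 v(y) = C1 + Integral(y/cos(y), y)


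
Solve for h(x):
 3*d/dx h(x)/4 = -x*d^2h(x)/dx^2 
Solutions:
 h(x) = C1 + C2*x^(1/4)


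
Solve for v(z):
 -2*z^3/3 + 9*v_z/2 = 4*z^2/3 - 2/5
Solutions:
 v(z) = C1 + z^4/27 + 8*z^3/81 - 4*z/45


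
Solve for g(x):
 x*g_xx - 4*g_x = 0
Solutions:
 g(x) = C1 + C2*x^5


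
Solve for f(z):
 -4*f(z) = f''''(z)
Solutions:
 f(z) = (C1*sin(z) + C2*cos(z))*exp(-z) + (C3*sin(z) + C4*cos(z))*exp(z)


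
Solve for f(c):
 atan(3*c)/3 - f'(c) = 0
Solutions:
 f(c) = C1 + c*atan(3*c)/3 - log(9*c^2 + 1)/18


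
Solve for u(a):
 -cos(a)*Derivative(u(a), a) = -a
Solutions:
 u(a) = C1 + Integral(a/cos(a), a)


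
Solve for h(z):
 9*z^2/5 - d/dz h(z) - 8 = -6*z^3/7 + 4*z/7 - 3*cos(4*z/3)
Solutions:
 h(z) = C1 + 3*z^4/14 + 3*z^3/5 - 2*z^2/7 - 8*z + 9*sin(4*z/3)/4


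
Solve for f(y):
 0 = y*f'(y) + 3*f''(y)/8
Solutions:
 f(y) = C1 + C2*erf(2*sqrt(3)*y/3)


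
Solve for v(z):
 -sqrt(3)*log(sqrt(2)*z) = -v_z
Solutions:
 v(z) = C1 + sqrt(3)*z*log(z) - sqrt(3)*z + sqrt(3)*z*log(2)/2


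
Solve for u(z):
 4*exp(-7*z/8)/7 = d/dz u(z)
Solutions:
 u(z) = C1 - 32*exp(-7*z/8)/49


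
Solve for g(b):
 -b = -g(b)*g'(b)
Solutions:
 g(b) = -sqrt(C1 + b^2)
 g(b) = sqrt(C1 + b^2)


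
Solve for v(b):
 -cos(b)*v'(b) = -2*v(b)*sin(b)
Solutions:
 v(b) = C1/cos(b)^2


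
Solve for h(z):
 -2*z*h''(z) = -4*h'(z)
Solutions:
 h(z) = C1 + C2*z^3


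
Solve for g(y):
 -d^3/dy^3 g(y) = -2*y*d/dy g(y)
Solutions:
 g(y) = C1 + Integral(C2*airyai(2^(1/3)*y) + C3*airybi(2^(1/3)*y), y)


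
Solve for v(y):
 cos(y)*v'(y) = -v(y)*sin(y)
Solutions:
 v(y) = C1*cos(y)


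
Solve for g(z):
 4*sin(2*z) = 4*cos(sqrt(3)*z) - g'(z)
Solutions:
 g(z) = C1 + 4*sqrt(3)*sin(sqrt(3)*z)/3 + 2*cos(2*z)


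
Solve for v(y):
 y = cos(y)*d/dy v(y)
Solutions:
 v(y) = C1 + Integral(y/cos(y), y)


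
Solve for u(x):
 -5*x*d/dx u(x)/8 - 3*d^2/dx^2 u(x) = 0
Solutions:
 u(x) = C1 + C2*erf(sqrt(15)*x/12)


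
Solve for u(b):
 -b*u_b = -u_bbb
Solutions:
 u(b) = C1 + Integral(C2*airyai(b) + C3*airybi(b), b)


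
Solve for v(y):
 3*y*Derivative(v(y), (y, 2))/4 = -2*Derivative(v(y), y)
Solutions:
 v(y) = C1 + C2/y^(5/3)


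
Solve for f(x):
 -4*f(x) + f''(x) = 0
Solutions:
 f(x) = C1*exp(-2*x) + C2*exp(2*x)


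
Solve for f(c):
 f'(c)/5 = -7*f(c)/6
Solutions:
 f(c) = C1*exp(-35*c/6)


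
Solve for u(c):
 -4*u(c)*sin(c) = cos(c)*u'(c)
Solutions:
 u(c) = C1*cos(c)^4


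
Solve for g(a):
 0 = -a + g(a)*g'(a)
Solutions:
 g(a) = -sqrt(C1 + a^2)
 g(a) = sqrt(C1 + a^2)


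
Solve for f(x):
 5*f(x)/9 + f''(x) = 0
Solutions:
 f(x) = C1*sin(sqrt(5)*x/3) + C2*cos(sqrt(5)*x/3)


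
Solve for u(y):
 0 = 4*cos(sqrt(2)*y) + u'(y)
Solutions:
 u(y) = C1 - 2*sqrt(2)*sin(sqrt(2)*y)


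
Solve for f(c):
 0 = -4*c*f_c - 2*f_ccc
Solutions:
 f(c) = C1 + Integral(C2*airyai(-2^(1/3)*c) + C3*airybi(-2^(1/3)*c), c)


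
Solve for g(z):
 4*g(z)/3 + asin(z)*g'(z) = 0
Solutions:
 g(z) = C1*exp(-4*Integral(1/asin(z), z)/3)


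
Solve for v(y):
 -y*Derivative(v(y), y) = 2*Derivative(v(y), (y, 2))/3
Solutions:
 v(y) = C1 + C2*erf(sqrt(3)*y/2)


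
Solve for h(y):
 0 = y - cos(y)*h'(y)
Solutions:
 h(y) = C1 + Integral(y/cos(y), y)


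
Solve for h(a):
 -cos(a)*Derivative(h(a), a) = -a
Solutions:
 h(a) = C1 + Integral(a/cos(a), a)


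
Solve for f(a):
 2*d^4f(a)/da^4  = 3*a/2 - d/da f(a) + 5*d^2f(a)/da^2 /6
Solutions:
 f(a) = C1 + C2*exp(a*(5/(sqrt(2791) + 54)^(1/3) + (sqrt(2791) + 54)^(1/3))/12)*sin(sqrt(3)*a*(-(sqrt(2791) + 54)^(1/3) + 5/(sqrt(2791) + 54)^(1/3))/12) + C3*exp(a*(5/(sqrt(2791) + 54)^(1/3) + (sqrt(2791) + 54)^(1/3))/12)*cos(sqrt(3)*a*(-(sqrt(2791) + 54)^(1/3) + 5/(sqrt(2791) + 54)^(1/3))/12) + C4*exp(-a*(5/(sqrt(2791) + 54)^(1/3) + (sqrt(2791) + 54)^(1/3))/6) + 3*a^2/4 + 5*a/4


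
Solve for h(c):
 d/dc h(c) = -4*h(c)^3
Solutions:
 h(c) = -sqrt(2)*sqrt(-1/(C1 - 4*c))/2
 h(c) = sqrt(2)*sqrt(-1/(C1 - 4*c))/2


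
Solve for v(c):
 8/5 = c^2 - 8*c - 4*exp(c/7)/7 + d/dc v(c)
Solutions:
 v(c) = C1 - c^3/3 + 4*c^2 + 8*c/5 + 4*exp(c/7)


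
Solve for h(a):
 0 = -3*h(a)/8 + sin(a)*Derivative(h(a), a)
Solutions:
 h(a) = C1*(cos(a) - 1)^(3/16)/(cos(a) + 1)^(3/16)


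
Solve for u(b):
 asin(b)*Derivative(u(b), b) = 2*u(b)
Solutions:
 u(b) = C1*exp(2*Integral(1/asin(b), b))


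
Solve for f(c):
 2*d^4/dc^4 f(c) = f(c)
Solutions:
 f(c) = C1*exp(-2^(3/4)*c/2) + C2*exp(2^(3/4)*c/2) + C3*sin(2^(3/4)*c/2) + C4*cos(2^(3/4)*c/2)


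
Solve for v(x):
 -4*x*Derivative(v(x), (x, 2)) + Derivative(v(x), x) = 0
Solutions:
 v(x) = C1 + C2*x^(5/4)


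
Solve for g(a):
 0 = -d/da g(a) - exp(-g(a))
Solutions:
 g(a) = log(C1 - a)


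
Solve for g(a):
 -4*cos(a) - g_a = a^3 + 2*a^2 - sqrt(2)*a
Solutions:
 g(a) = C1 - a^4/4 - 2*a^3/3 + sqrt(2)*a^2/2 - 4*sin(a)


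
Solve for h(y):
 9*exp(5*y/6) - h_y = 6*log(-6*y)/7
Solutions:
 h(y) = C1 - 6*y*log(-y)/7 + 6*y*(1 - log(6))/7 + 54*exp(5*y/6)/5


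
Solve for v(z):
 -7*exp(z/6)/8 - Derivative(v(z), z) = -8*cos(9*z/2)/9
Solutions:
 v(z) = C1 - 21*exp(z/6)/4 + 16*sin(9*z/2)/81


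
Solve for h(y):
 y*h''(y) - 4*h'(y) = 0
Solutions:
 h(y) = C1 + C2*y^5


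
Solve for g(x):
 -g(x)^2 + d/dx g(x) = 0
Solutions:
 g(x) = -1/(C1 + x)


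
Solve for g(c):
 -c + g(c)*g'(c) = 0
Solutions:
 g(c) = -sqrt(C1 + c^2)
 g(c) = sqrt(C1 + c^2)


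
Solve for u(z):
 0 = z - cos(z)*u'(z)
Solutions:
 u(z) = C1 + Integral(z/cos(z), z)


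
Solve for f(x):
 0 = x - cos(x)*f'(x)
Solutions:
 f(x) = C1 + Integral(x/cos(x), x)


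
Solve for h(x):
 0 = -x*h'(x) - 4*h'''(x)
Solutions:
 h(x) = C1 + Integral(C2*airyai(-2^(1/3)*x/2) + C3*airybi(-2^(1/3)*x/2), x)


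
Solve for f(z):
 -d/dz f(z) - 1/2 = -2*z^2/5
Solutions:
 f(z) = C1 + 2*z^3/15 - z/2


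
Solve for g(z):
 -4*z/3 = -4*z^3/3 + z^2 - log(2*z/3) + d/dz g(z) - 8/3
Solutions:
 g(z) = C1 + z^4/3 - z^3/3 - 2*z^2/3 + z*log(z) + z*log(2/3) + 5*z/3


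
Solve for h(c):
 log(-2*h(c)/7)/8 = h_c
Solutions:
 -8*Integral(1/(log(-_y) - log(7) + log(2)), (_y, h(c))) = C1 - c


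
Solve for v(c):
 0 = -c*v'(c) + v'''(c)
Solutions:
 v(c) = C1 + Integral(C2*airyai(c) + C3*airybi(c), c)


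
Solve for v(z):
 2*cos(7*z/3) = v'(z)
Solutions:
 v(z) = C1 + 6*sin(7*z/3)/7


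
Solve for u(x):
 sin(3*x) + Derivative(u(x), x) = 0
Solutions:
 u(x) = C1 + cos(3*x)/3


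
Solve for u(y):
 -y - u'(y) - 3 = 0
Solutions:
 u(y) = C1 - y^2/2 - 3*y


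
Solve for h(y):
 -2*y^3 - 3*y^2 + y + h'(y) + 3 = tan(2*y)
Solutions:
 h(y) = C1 + y^4/2 + y^3 - y^2/2 - 3*y - log(cos(2*y))/2


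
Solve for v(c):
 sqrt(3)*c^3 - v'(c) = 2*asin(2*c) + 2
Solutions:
 v(c) = C1 + sqrt(3)*c^4/4 - 2*c*asin(2*c) - 2*c - sqrt(1 - 4*c^2)


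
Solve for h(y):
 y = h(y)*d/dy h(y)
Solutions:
 h(y) = -sqrt(C1 + y^2)
 h(y) = sqrt(C1 + y^2)


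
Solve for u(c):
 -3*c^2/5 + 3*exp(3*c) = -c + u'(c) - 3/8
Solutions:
 u(c) = C1 - c^3/5 + c^2/2 + 3*c/8 + exp(3*c)


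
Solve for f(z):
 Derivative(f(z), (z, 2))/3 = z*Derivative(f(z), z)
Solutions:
 f(z) = C1 + C2*erfi(sqrt(6)*z/2)


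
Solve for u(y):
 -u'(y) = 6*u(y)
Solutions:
 u(y) = C1*exp(-6*y)


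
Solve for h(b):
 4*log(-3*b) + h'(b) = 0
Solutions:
 h(b) = C1 - 4*b*log(-b) + 4*b*(1 - log(3))


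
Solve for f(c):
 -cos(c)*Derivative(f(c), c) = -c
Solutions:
 f(c) = C1 + Integral(c/cos(c), c)


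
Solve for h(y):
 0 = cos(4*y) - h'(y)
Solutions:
 h(y) = C1 + sin(4*y)/4


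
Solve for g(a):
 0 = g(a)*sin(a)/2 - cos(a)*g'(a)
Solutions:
 g(a) = C1/sqrt(cos(a))


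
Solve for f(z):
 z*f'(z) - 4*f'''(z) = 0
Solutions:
 f(z) = C1 + Integral(C2*airyai(2^(1/3)*z/2) + C3*airybi(2^(1/3)*z/2), z)


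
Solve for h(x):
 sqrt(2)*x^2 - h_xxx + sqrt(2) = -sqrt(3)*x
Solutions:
 h(x) = C1 + C2*x + C3*x^2 + sqrt(2)*x^5/60 + sqrt(3)*x^4/24 + sqrt(2)*x^3/6


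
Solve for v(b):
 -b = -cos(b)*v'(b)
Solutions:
 v(b) = C1 + Integral(b/cos(b), b)


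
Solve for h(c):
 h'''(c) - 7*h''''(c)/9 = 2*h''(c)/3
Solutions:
 h(c) = C1 + C2*c + (C3*sin(sqrt(87)*c/14) + C4*cos(sqrt(87)*c/14))*exp(9*c/14)


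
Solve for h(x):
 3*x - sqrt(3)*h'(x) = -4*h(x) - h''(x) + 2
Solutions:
 h(x) = -3*x/4 + (C1*sin(sqrt(13)*x/2) + C2*cos(sqrt(13)*x/2))*exp(sqrt(3)*x/2) - 3*sqrt(3)/16 + 1/2


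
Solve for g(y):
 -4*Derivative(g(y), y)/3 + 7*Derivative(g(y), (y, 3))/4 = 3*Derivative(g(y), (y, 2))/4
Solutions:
 g(y) = C1 + C2*exp(y*(9 - 5*sqrt(57))/42) + C3*exp(y*(9 + 5*sqrt(57))/42)


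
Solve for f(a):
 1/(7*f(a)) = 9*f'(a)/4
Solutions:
 f(a) = -sqrt(C1 + 56*a)/21
 f(a) = sqrt(C1 + 56*a)/21


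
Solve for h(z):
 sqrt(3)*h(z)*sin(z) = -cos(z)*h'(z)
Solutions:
 h(z) = C1*cos(z)^(sqrt(3))


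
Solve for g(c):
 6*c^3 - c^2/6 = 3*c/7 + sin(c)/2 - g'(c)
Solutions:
 g(c) = C1 - 3*c^4/2 + c^3/18 + 3*c^2/14 - cos(c)/2


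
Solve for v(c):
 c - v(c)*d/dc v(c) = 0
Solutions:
 v(c) = -sqrt(C1 + c^2)
 v(c) = sqrt(C1 + c^2)


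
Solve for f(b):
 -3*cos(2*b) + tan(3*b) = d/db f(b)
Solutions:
 f(b) = C1 - log(cos(3*b))/3 - 3*sin(2*b)/2


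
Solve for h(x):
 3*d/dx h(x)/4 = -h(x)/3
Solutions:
 h(x) = C1*exp(-4*x/9)


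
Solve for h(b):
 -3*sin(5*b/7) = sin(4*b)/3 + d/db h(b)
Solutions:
 h(b) = C1 + 21*cos(5*b/7)/5 + cos(4*b)/12


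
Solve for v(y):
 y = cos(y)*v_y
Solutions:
 v(y) = C1 + Integral(y/cos(y), y)


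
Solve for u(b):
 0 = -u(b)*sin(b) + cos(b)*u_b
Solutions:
 u(b) = C1/cos(b)


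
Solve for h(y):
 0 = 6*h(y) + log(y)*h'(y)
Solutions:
 h(y) = C1*exp(-6*li(y))


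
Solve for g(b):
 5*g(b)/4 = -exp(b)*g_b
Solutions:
 g(b) = C1*exp(5*exp(-b)/4)


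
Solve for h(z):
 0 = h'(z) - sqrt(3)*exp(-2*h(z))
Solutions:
 h(z) = log(-sqrt(C1 + 2*sqrt(3)*z))
 h(z) = log(C1 + 2*sqrt(3)*z)/2


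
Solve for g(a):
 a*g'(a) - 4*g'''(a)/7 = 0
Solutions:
 g(a) = C1 + Integral(C2*airyai(14^(1/3)*a/2) + C3*airybi(14^(1/3)*a/2), a)


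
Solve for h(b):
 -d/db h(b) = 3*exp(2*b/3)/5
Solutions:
 h(b) = C1 - 9*exp(2*b/3)/10


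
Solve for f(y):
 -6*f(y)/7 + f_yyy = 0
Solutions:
 f(y) = C3*exp(6^(1/3)*7^(2/3)*y/7) + (C1*sin(2^(1/3)*3^(5/6)*7^(2/3)*y/14) + C2*cos(2^(1/3)*3^(5/6)*7^(2/3)*y/14))*exp(-6^(1/3)*7^(2/3)*y/14)


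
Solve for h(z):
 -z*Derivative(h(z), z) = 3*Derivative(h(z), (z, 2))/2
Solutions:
 h(z) = C1 + C2*erf(sqrt(3)*z/3)


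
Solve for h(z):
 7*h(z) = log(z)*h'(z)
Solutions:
 h(z) = C1*exp(7*li(z))


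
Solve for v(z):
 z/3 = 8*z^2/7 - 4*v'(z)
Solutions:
 v(z) = C1 + 2*z^3/21 - z^2/24


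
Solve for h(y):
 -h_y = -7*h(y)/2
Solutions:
 h(y) = C1*exp(7*y/2)


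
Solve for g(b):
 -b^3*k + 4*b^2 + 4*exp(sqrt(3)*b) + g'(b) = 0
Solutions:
 g(b) = C1 + b^4*k/4 - 4*b^3/3 - 4*sqrt(3)*exp(sqrt(3)*b)/3


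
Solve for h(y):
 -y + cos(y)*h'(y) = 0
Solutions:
 h(y) = C1 + Integral(y/cos(y), y)


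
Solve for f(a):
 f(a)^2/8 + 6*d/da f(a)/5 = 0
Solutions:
 f(a) = 48/(C1 + 5*a)


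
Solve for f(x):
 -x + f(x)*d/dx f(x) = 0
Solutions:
 f(x) = -sqrt(C1 + x^2)
 f(x) = sqrt(C1 + x^2)


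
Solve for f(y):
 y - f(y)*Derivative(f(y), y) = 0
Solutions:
 f(y) = -sqrt(C1 + y^2)
 f(y) = sqrt(C1 + y^2)


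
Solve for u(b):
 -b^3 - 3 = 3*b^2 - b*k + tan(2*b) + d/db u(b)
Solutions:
 u(b) = C1 - b^4/4 - b^3 + b^2*k/2 - 3*b + log(cos(2*b))/2


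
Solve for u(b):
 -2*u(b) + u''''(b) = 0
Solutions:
 u(b) = C1*exp(-2^(1/4)*b) + C2*exp(2^(1/4)*b) + C3*sin(2^(1/4)*b) + C4*cos(2^(1/4)*b)


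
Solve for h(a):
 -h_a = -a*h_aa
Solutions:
 h(a) = C1 + C2*a^2


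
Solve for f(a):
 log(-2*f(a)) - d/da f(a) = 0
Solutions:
 -Integral(1/(log(-_y) + log(2)), (_y, f(a))) = C1 - a


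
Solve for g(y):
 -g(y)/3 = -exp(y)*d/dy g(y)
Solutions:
 g(y) = C1*exp(-exp(-y)/3)


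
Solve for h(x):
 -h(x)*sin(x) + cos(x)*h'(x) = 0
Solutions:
 h(x) = C1/cos(x)


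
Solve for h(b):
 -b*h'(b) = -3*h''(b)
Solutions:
 h(b) = C1 + C2*erfi(sqrt(6)*b/6)


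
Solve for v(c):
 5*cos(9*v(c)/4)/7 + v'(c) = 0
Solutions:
 5*c/7 - 2*log(sin(9*v(c)/4) - 1)/9 + 2*log(sin(9*v(c)/4) + 1)/9 = C1


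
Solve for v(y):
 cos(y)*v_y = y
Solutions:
 v(y) = C1 + Integral(y/cos(y), y)


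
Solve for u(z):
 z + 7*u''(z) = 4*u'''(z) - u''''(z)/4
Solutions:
 u(z) = C1 + C2*z + C3*exp(2*z) + C4*exp(14*z) - z^3/42 - 2*z^2/49


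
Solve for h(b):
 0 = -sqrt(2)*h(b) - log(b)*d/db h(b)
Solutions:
 h(b) = C1*exp(-sqrt(2)*li(b))


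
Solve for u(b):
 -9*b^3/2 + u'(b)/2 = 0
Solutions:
 u(b) = C1 + 9*b^4/4


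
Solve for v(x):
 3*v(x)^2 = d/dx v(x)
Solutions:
 v(x) = -1/(C1 + 3*x)


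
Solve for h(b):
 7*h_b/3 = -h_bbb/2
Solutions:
 h(b) = C1 + C2*sin(sqrt(42)*b/3) + C3*cos(sqrt(42)*b/3)


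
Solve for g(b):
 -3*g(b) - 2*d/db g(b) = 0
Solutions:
 g(b) = C1*exp(-3*b/2)


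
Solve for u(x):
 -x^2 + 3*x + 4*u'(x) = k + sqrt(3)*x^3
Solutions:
 u(x) = C1 + k*x/4 + sqrt(3)*x^4/16 + x^3/12 - 3*x^2/8


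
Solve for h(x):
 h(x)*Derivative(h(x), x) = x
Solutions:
 h(x) = -sqrt(C1 + x^2)
 h(x) = sqrt(C1 + x^2)


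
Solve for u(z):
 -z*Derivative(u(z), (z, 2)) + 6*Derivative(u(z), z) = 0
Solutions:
 u(z) = C1 + C2*z^7


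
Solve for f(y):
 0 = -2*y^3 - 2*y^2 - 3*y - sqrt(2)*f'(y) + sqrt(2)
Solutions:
 f(y) = C1 - sqrt(2)*y^4/4 - sqrt(2)*y^3/3 - 3*sqrt(2)*y^2/4 + y


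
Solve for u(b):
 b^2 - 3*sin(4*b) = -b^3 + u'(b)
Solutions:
 u(b) = C1 + b^4/4 + b^3/3 + 3*cos(4*b)/4


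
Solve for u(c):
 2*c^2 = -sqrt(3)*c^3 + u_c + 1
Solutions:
 u(c) = C1 + sqrt(3)*c^4/4 + 2*c^3/3 - c


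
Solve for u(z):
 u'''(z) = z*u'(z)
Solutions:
 u(z) = C1 + Integral(C2*airyai(z) + C3*airybi(z), z)


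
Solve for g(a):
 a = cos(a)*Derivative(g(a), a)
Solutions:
 g(a) = C1 + Integral(a/cos(a), a)


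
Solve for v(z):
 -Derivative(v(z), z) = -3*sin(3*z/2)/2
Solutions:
 v(z) = C1 - cos(3*z/2)


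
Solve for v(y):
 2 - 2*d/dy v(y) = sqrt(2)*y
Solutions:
 v(y) = C1 - sqrt(2)*y^2/4 + y


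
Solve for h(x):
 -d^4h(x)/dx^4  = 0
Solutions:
 h(x) = C1 + C2*x + C3*x^2 + C4*x^3


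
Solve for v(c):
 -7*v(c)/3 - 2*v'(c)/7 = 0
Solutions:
 v(c) = C1*exp(-49*c/6)


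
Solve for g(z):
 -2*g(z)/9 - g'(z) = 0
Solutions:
 g(z) = C1*exp(-2*z/9)


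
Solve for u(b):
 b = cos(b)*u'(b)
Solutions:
 u(b) = C1 + Integral(b/cos(b), b)


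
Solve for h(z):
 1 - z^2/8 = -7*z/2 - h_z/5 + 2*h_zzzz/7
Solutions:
 h(z) = C1 + C4*exp(10^(2/3)*7^(1/3)*z/10) + 5*z^3/24 - 35*z^2/4 - 5*z + (C2*sin(10^(2/3)*sqrt(3)*7^(1/3)*z/20) + C3*cos(10^(2/3)*sqrt(3)*7^(1/3)*z/20))*exp(-10^(2/3)*7^(1/3)*z/20)


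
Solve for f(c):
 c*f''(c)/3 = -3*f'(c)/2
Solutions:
 f(c) = C1 + C2/c^(7/2)


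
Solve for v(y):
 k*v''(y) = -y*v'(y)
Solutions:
 v(y) = C1 + C2*sqrt(k)*erf(sqrt(2)*y*sqrt(1/k)/2)


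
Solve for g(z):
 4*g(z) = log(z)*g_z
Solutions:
 g(z) = C1*exp(4*li(z))


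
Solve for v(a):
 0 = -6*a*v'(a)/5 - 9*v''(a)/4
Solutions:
 v(a) = C1 + C2*erf(2*sqrt(15)*a/15)


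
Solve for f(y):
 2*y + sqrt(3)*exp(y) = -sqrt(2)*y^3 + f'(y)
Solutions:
 f(y) = C1 + sqrt(2)*y^4/4 + y^2 + sqrt(3)*exp(y)


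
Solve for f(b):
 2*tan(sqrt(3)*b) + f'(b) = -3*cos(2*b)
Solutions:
 f(b) = C1 + 2*sqrt(3)*log(cos(sqrt(3)*b))/3 - 3*sin(2*b)/2


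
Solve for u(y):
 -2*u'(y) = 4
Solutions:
 u(y) = C1 - 2*y


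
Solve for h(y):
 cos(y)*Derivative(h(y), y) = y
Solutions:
 h(y) = C1 + Integral(y/cos(y), y)


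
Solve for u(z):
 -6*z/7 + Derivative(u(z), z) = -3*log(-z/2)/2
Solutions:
 u(z) = C1 + 3*z^2/7 - 3*z*log(-z)/2 + 3*z*(log(2) + 1)/2


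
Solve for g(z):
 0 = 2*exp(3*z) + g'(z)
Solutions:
 g(z) = C1 - 2*exp(3*z)/3


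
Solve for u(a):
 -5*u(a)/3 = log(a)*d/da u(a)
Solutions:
 u(a) = C1*exp(-5*li(a)/3)


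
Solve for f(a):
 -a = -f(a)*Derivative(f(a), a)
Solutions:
 f(a) = -sqrt(C1 + a^2)
 f(a) = sqrt(C1 + a^2)


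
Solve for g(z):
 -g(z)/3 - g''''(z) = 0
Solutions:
 g(z) = (C1*sin(sqrt(2)*3^(3/4)*z/6) + C2*cos(sqrt(2)*3^(3/4)*z/6))*exp(-sqrt(2)*3^(3/4)*z/6) + (C3*sin(sqrt(2)*3^(3/4)*z/6) + C4*cos(sqrt(2)*3^(3/4)*z/6))*exp(sqrt(2)*3^(3/4)*z/6)


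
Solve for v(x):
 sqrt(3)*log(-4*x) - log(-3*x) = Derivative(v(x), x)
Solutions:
 v(x) = C1 + x*(-1 + sqrt(3))*log(-x) + x*(-sqrt(3) - log(3) + 1 + 2*sqrt(3)*log(2))


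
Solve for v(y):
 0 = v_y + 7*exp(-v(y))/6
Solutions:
 v(y) = log(C1 - 7*y/6)


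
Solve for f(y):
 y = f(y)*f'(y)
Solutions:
 f(y) = -sqrt(C1 + y^2)
 f(y) = sqrt(C1 + y^2)


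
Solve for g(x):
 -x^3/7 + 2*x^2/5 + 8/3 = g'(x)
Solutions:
 g(x) = C1 - x^4/28 + 2*x^3/15 + 8*x/3
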